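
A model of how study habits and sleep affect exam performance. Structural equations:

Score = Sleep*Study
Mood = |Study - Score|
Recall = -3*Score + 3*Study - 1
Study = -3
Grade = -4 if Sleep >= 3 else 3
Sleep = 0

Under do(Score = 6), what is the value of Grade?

3

The intervention breaks the incoming arrows to Score: Score = Sleep*Study no longer applies, and Score = 6.
No directed path runs from Score to Grade, so Grade keeps its natural value.
Grade = -4 if Sleep >= 3 else 3  [with Sleep=0]  = 3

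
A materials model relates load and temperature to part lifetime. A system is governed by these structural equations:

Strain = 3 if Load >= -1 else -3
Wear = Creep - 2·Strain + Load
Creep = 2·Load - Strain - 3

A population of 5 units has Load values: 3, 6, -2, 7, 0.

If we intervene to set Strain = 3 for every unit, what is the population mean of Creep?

The intervention sets Strain=3 in all 5 units regardless of Load. Recomputing Creep per unit gives 0, 6, -10, 8, -6; average -0.4.

-0.4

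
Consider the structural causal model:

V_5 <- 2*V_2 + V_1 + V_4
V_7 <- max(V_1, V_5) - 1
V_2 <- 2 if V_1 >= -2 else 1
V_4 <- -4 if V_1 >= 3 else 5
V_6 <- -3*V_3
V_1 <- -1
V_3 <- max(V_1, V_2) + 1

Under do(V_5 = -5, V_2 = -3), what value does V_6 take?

The joint intervention fixes V_5 = -5, V_2 = -3, removing each variable's own equation.
V_3 = max(V_1, V_2) + 1  [with V_1=-1, V_2=-3]  = 0
V_6 = -3*V_3  [with V_3=0]  = 0

0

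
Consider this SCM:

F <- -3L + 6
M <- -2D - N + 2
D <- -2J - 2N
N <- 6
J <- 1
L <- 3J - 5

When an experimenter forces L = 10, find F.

-24

Under do(L=10), the mechanism L <- 3J - 5 is discarded; L is fixed at 10.
F = -3L + 6  [with L=10]  = -24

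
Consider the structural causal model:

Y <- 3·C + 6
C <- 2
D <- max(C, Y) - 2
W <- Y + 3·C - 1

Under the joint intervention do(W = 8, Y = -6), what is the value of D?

The joint intervention fixes W = 8, Y = -6, removing each variable's own equation.
D = max(C, Y) - 2  [with C=2, Y=-6]  = 0

0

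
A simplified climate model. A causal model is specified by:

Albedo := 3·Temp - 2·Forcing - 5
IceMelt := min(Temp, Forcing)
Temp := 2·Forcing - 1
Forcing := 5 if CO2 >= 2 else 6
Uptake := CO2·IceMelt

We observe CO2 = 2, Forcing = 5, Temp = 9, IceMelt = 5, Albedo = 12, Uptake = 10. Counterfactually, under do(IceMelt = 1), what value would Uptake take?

2

Under do(IceMelt=1), the mechanism IceMelt := min(Temp, Forcing) is discarded; IceMelt is fixed at 1.
Uptake = CO2·IceMelt  [with CO2=2, IceMelt=1]  = 2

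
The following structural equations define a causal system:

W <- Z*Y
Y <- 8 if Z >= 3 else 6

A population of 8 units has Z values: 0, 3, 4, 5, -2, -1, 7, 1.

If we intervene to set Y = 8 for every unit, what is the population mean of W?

Every unit gets Y=8 under the intervention. W values become 0, 24, 32, 40, -16, -8, 56, 8; E[W|do(Y=8)] = 17.

17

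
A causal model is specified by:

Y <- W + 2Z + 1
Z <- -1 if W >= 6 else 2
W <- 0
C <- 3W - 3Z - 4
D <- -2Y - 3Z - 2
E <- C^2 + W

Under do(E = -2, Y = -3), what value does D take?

Setting E = -2, Y = -3 by intervention discards those variables' equations.
Z = -1 if W >= 6 else 2  [with W=0]  = 2
D = -2Y - 3Z - 2  [with Y=-3, Z=2]  = -2

-2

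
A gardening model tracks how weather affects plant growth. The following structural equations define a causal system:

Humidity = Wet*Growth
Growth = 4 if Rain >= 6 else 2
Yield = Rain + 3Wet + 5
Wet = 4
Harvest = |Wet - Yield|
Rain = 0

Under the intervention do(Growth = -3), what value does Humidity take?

The intervention breaks the incoming arrows to Growth: Growth = 4 if Rain >= 6 else 2 no longer applies, and Growth = -3.
Humidity = Wet*Growth  [with Wet=4, Growth=-3]  = -12

-12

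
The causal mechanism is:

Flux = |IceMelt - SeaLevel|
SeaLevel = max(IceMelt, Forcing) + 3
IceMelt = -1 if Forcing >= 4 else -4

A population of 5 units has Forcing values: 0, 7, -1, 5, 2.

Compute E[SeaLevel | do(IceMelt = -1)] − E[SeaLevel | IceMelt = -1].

The intervention sets IceMelt=-1 in all 5 units regardless of Forcing. Recomputing SeaLevel per unit gives 3, 10, 2, 8, 5; average 5.6.
Observing IceMelt=-1 restricts to units where IceMelt's equation naturally yields -1: Forcing ∈ {7, 5}. In that subpopulation SeaLevel = 10, 8, mean 9.
Difference = 5.6 − 9 = -3.4.

-3.4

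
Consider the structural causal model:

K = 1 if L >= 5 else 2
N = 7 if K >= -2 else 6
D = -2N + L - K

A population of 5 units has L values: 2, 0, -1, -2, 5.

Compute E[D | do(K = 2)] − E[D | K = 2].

1.05

Under do(K=2), K's equation is replaced by K=2 for every unit. Per-unit D: -14, -16, -17, -18, -11. Mean = -15.2.
E[D|K=2] averages over only the 4 units with K=2 (L = 2, 0, -1, -2): D = -14, -16, -17, -18, mean -16.25.
Difference = -15.2 − (-16.25) = 1.05.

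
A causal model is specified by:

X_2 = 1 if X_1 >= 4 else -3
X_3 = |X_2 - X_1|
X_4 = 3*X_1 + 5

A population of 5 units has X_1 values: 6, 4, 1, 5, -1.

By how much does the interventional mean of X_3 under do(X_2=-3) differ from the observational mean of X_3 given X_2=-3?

3

do(X_2=-3) breaks X_2's dependence on X_1. With X_2=-3 fixed, X_3 across the units is 9, 7, 4, 8, 2, mean 6.
Observing X_2=-3 restricts to units where X_2's equation naturally yields -3: X_1 ∈ {1, -1}. In that subpopulation X_3 = 4, 2, mean 3.
Difference = 6 − 3 = 3.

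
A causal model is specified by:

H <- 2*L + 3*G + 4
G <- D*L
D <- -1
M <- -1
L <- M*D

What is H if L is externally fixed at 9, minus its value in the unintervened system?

-8

do(L=9) replaces the equation L <- M*D with the constant L = 9.
G = D*L  [with D=-1, L=9]  = -9
H = 2*L + 3*G + 4  [with L=9, G=-9]  = -5
Without intervention: L = M*D  [with M=-1, D=-1]  = 1; G = D*L  [with D=-1, L=1]  = -1; H = 2*L + 3*G + 4  [with L=1, G=-1]  = 3.
Change = -5 − 3 = -8.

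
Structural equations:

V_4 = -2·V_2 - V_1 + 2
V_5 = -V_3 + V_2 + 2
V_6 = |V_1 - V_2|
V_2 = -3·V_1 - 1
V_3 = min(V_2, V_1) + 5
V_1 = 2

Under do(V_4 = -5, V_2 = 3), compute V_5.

-2

The joint intervention fixes V_4 = -5, V_2 = 3, removing each variable's own equation.
V_3 = min(V_2, V_1) + 5  [with V_2=3, V_1=2]  = 7
V_5 = -V_3 + V_2 + 2  [with V_3=7, V_2=3]  = -2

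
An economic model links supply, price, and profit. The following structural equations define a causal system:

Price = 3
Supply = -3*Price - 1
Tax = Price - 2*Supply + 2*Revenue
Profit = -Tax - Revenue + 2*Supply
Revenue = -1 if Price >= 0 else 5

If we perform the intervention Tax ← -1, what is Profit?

Intervening sets Tax = -1 and removes its equation (Tax = Price - 2*Supply + 2*Revenue).
Supply = -3*Price - 1  [with Price=3]  = -10
Revenue = -1 if Price >= 0 else 5  [with Price=3]  = -1
Profit = -Tax - Revenue + 2*Supply  [with Tax=-1, Revenue=-1, Supply=-10]  = -18

-18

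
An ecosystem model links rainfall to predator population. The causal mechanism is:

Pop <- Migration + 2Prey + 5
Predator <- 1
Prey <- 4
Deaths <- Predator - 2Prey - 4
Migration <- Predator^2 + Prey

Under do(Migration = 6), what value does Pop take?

19

Intervening sets Migration = 6 and removes its equation (Migration <- Predator^2 + Prey).
Pop = Migration + 2Prey + 5  [with Migration=6, Prey=4]  = 19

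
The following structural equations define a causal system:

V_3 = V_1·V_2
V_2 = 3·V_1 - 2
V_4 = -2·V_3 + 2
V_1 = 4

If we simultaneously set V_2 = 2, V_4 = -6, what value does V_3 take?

The joint intervention fixes V_2 = 2, V_4 = -6, removing each variable's own equation.
V_3 = V_1·V_2  [with V_1=4, V_2=2]  = 8

8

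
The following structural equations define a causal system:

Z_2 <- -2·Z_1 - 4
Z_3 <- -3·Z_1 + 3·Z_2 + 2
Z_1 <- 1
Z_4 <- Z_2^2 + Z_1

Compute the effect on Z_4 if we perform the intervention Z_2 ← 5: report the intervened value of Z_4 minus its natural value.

-11

Under do(Z_2=5), the mechanism Z_2 <- -2·Z_1 - 4 is discarded; Z_2 is fixed at 5.
Z_4 = Z_2^2 + Z_1  [with Z_2=5, Z_1=1]  = 26
Without intervention: Z_2 = -2·Z_1 - 4  [with Z_1=1]  = -6; Z_4 = Z_2^2 + Z_1  [with Z_2=-6, Z_1=1]  = 37.
Change = 26 − 37 = -11.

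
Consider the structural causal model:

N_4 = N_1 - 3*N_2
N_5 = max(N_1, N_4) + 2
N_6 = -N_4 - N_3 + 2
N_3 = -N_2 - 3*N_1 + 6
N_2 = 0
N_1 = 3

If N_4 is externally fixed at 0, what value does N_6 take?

5

Under do(N_4=0), the mechanism N_4 = N_1 - 3*N_2 is discarded; N_4 is fixed at 0.
N_3 = -N_2 - 3*N_1 + 6  [with N_2=0, N_1=3]  = -3
N_6 = -N_4 - N_3 + 2  [with N_4=0, N_3=-3]  = 5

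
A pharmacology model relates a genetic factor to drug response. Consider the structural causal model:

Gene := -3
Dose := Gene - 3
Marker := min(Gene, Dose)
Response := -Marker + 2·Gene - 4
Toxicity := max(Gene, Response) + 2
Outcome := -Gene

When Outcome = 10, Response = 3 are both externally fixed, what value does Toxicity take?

5

Setting Outcome = 10, Response = 3 by intervention discards those variables' equations.
Toxicity = max(Gene, Response) + 2  [with Gene=-3, Response=3]  = 5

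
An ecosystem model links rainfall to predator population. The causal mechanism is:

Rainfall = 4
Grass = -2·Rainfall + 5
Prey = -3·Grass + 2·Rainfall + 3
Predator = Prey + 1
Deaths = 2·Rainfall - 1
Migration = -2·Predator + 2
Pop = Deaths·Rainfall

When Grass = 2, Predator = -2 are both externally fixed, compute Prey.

5

The joint intervention fixes Grass = 2, Predator = -2, removing each variable's own equation.
Prey = -3·Grass + 2·Rainfall + 3  [with Grass=2, Rainfall=4]  = 5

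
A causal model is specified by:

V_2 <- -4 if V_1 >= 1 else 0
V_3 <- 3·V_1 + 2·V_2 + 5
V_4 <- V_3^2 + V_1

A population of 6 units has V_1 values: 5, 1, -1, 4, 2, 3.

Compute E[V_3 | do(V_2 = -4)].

Every unit gets V_2=-4 under the intervention. V_3 values become 12, 0, -6, 9, 3, 6; E[V_3|do(V_2=-4)] = 4.

4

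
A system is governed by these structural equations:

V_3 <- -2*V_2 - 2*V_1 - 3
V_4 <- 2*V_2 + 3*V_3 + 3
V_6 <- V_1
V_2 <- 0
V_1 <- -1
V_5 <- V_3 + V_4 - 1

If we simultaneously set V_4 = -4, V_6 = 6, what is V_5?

Setting V_4 = -4, V_6 = 6 by intervention discards those variables' equations.
V_3 = -2*V_2 - 2*V_1 - 3  [with V_2=0, V_1=-1]  = -1
V_5 = V_3 + V_4 - 1  [with V_3=-1, V_4=-4]  = -6

-6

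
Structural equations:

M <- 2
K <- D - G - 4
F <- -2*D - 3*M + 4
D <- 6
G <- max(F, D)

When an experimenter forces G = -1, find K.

Intervening sets G = -1 and removes its equation (G <- max(F, D)).
K = D - G - 4  [with D=6, G=-1]  = 3

3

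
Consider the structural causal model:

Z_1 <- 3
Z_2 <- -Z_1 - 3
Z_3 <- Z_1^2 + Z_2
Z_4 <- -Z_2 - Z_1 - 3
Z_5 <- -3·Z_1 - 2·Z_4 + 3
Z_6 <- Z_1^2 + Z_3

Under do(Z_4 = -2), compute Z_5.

-2

Intervening sets Z_4 = -2 and removes its equation (Z_4 <- -Z_2 - Z_1 - 3).
Z_5 = -3·Z_1 - 2·Z_4 + 3  [with Z_1=3, Z_4=-2]  = -2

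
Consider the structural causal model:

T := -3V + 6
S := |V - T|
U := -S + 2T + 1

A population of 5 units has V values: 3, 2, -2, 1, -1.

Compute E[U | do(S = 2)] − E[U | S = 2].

5.4

The intervention sets S=2 in all 5 units regardless of V. Recomputing U per unit gives -7, -1, 23, 5, 17; average 7.4.
Observing S=2 restricts to units where S's equation naturally yields 2: V ∈ {2, 1}. In that subpopulation U = -1, 5, mean 2.
Difference = 7.4 − 2 = 5.4.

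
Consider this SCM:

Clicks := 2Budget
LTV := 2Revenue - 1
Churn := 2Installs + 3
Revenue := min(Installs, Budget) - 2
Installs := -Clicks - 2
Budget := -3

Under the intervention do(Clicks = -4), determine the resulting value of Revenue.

-5

do(Clicks=-4) replaces the equation Clicks := 2Budget with the constant Clicks = -4.
Installs = -Clicks - 2  [with Clicks=-4]  = 2
Revenue = min(Installs, Budget) - 2  [with Installs=2, Budget=-3]  = -5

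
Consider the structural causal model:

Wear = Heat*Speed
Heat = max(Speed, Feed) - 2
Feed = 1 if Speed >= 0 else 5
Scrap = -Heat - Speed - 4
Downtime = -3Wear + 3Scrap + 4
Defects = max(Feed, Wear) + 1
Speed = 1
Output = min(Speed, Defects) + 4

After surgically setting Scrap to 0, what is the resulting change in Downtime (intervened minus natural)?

12

Intervening sets Scrap = 0 and removes its equation (Scrap = -Heat - Speed - 4).
Feed = 1 if Speed >= 0 else 5  [with Speed=1]  = 1
Heat = max(Speed, Feed) - 2  [with Speed=1, Feed=1]  = -1
Wear = Heat*Speed  [with Heat=-1, Speed=1]  = -1
Downtime = -3Wear + 3Scrap + 4  [with Wear=-1, Scrap=0]  = 7
Without intervention: Feed = 1 if Speed >= 0 else 5  [with Speed=1]  = 1; Heat = max(Speed, Feed) - 2  [with Speed=1, Feed=1]  = -1; Wear = Heat*Speed  [with Heat=-1, Speed=1]  = -1; Scrap = -Heat - Speed - 4  [with Heat=-1, Speed=1]  = -4; Downtime = -3Wear + 3Scrap + 4  [with Wear=-1, Scrap=-4]  = -5.
Change = 7 − (-5) = 12.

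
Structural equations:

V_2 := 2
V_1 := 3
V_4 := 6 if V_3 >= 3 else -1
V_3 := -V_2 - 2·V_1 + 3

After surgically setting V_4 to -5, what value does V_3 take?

Under do(V_4=-5), the mechanism V_4 := 6 if V_3 >= 3 else -1 is discarded; V_4 is fixed at -5.
Since V_3 is not a descendant of the intervened variable, it is unaffected.
V_3 = -V_2 - 2·V_1 + 3  [with V_2=2, V_1=3]  = -5

-5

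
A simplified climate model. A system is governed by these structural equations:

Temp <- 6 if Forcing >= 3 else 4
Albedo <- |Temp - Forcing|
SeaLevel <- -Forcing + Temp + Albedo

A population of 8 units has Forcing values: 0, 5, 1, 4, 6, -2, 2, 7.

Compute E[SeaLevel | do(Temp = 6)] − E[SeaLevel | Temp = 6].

Under do(Temp=6), Temp's equation is replaced by Temp=6 for every unit. Per-unit SeaLevel: 12, 2, 10, 4, 0, 16, 8, 0. Mean = 6.5.
Observing Temp=6 restricts to units where Temp's equation naturally yields 6: Forcing ∈ {5, 4, 6, 7}. In that subpopulation SeaLevel = 2, 4, 0, 0, mean 1.5.
Difference = 6.5 − 1.5 = 5.

5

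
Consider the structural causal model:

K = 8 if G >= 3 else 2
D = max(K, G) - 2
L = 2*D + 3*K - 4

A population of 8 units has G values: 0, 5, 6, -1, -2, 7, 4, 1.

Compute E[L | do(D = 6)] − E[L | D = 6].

-9

The intervention sets D=6 in all 8 units regardless of G. Recomputing L per unit gives 14, 32, 32, 14, 14, 32, 32, 14; average 23.
Conditioning on D=6 selects the 4 unit(s) with G ∈ {5, 6, 7, 4}. Their L values: 32, 32, 32, 32. Mean = 32.
Difference = 23 − 32 = -9.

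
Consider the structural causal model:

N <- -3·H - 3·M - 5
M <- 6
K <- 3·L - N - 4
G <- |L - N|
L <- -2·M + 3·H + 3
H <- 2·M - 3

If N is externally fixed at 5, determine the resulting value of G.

The intervention breaks the incoming arrows to N: N <- -3·H - 3·M - 5 no longer applies, and N = 5.
H = 2·M - 3  [with M=6]  = 9
L = -2·M + 3·H + 3  [with M=6, H=9]  = 18
G = |L - N|  [with L=18, N=5]  = 13

13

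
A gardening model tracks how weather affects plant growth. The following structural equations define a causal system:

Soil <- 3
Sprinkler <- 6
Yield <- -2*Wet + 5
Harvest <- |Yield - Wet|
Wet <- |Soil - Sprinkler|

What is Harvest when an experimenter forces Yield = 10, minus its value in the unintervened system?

Intervening sets Yield = 10 and removes its equation (Yield <- -2*Wet + 5).
Wet = |Soil - Sprinkler|  [with Soil=3, Sprinkler=6]  = 3
Harvest = |Yield - Wet|  [with Yield=10, Wet=3]  = 7
Without intervention: Wet = |Soil - Sprinkler|  [with Soil=3, Sprinkler=6]  = 3; Yield = -2*Wet + 5  [with Wet=3]  = -1; Harvest = |Yield - Wet|  [with Yield=-1, Wet=3]  = 4.
Change = 7 − 4 = 3.

3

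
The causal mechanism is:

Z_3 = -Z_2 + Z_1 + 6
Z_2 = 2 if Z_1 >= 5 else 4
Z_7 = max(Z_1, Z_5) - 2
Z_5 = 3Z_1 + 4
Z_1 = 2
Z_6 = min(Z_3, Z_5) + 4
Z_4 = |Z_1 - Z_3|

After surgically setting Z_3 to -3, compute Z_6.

1

The intervention breaks the incoming arrows to Z_3: Z_3 = -Z_2 + Z_1 + 6 no longer applies, and Z_3 = -3.
Z_5 = 3Z_1 + 4  [with Z_1=2]  = 10
Z_6 = min(Z_3, Z_5) + 4  [with Z_3=-3, Z_5=10]  = 1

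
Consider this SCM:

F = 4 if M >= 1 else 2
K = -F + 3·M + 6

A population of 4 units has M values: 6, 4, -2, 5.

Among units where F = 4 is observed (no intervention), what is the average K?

17

Conditioning on F=4 selects the 3 unit(s) with M ∈ {6, 4, 5}. Their K values: 20, 14, 17. Mean = 17.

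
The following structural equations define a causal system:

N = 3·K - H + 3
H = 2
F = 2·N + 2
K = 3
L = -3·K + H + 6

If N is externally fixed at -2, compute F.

do(N=-2) replaces the equation N = 3·K - H + 3 with the constant N = -2.
F = 2·N + 2  [with N=-2]  = -2

-2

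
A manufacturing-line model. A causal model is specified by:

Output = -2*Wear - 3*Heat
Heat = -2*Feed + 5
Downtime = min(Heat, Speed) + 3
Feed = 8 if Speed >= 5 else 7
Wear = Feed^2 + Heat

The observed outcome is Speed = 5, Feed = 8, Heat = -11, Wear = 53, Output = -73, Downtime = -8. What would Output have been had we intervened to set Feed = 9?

do(Feed=9) replaces the equation Feed = 8 if Speed >= 5 else 7 with the constant Feed = 9.
Heat = -2*Feed + 5  [with Feed=9]  = -13
Wear = Feed^2 + Heat  [with Feed=9, Heat=-13]  = 68
Output = -2*Wear - 3*Heat  [with Wear=68, Heat=-13]  = -97

-97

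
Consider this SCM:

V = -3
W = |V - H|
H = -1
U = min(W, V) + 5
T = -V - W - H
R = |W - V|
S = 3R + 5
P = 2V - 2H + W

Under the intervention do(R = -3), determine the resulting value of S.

do(R=-3) replaces the equation R = |W - V| with the constant R = -3.
S = 3R + 5  [with R=-3]  = -4

-4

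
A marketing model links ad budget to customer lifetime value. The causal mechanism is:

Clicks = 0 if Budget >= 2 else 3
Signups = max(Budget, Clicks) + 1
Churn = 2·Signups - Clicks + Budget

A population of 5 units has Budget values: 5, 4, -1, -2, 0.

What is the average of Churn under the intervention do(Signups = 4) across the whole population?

Under do(Signups=4), Signups's equation is replaced by Signups=4 for every unit. Per-unit Churn: 13, 12, 4, 3, 5. Mean = 7.4.

7.4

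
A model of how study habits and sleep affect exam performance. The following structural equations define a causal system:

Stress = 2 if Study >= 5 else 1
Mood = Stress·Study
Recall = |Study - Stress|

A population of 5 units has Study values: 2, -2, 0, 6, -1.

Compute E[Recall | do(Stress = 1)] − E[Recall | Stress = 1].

0.65

Under do(Stress=1), Stress's equation is replaced by Stress=1 for every unit. Per-unit Recall: 1, 3, 1, 5, 2. Mean = 2.4.
Conditioning on Stress=1 selects the 4 unit(s) with Study ∈ {2, -2, 0, -1}. Their Recall values: 1, 3, 1, 2. Mean = 1.75.
Difference = 2.4 − 1.75 = 0.65.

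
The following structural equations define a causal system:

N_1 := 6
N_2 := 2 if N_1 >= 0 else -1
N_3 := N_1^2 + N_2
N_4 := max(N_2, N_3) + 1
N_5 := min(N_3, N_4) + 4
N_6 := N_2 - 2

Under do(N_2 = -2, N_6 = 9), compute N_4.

The joint intervention fixes N_2 = -2, N_6 = 9, removing each variable's own equation.
N_3 = N_1^2 + N_2  [with N_1=6, N_2=-2]  = 34
N_4 = max(N_2, N_3) + 1  [with N_2=-2, N_3=34]  = 35

35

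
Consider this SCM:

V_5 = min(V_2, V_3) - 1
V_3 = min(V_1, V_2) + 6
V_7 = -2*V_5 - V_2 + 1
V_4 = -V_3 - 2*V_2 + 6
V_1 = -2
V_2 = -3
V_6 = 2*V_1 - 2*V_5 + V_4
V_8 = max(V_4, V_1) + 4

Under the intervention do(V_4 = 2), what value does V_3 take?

Under do(V_4=2), the mechanism V_4 = -V_3 - 2*V_2 + 6 is discarded; V_4 is fixed at 2.
Since V_3 is not a descendant of the intervened variable, it is unaffected.
V_3 = min(V_1, V_2) + 6  [with V_1=-2, V_2=-3]  = 3

3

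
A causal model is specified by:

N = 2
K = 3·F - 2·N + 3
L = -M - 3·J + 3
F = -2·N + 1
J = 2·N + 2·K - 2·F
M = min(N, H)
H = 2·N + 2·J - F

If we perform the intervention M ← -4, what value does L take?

37

Intervening sets M = -4 and removes its equation (M = min(N, H)).
F = -2·N + 1  [with N=2]  = -3
K = 3·F - 2·N + 3  [with F=-3, N=2]  = -10
J = 2·N + 2·K - 2·F  [with N=2, K=-10, F=-3]  = -10
L = -M - 3·J + 3  [with M=-4, J=-10]  = 37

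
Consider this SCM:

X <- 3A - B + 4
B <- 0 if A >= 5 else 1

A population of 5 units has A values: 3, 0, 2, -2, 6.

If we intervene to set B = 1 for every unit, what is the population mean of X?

Under do(B=1), B's equation is replaced by B=1 for every unit. Per-unit X: 12, 3, 9, -3, 21. Mean = 8.4.

8.4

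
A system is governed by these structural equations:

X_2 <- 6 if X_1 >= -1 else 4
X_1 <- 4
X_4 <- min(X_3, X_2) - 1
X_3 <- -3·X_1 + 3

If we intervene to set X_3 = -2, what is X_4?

-3

The intervention breaks the incoming arrows to X_3: X_3 <- -3·X_1 + 3 no longer applies, and X_3 = -2.
X_2 = 6 if X_1 >= -1 else 4  [with X_1=4]  = 6
X_4 = min(X_3, X_2) - 1  [with X_3=-2, X_2=6]  = -3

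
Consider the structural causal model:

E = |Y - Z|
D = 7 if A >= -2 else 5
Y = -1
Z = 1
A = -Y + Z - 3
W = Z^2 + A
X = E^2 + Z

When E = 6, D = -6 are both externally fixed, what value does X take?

37

Under do(E = 6, D = -6), each intervened variable's structural equation is replaced by its fixed value.
X = E^2 + Z  [with E=6, Z=1]  = 37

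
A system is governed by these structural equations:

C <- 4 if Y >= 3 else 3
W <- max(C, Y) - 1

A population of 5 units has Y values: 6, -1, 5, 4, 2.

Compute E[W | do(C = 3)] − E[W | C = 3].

do(C=3) breaks C's dependence on Y. With C=3 fixed, W across the units is 5, 2, 4, 3, 2, mean 3.2.
E[W|C=3] averages over only the 2 units with C=3 (Y = -1, 2): W = 2, 2, mean 2.
Difference = 3.2 − 2 = 1.2.

1.2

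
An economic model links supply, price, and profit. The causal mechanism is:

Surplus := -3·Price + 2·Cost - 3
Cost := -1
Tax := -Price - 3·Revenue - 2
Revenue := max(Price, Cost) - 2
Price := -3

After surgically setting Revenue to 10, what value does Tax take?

-29

The intervention breaks the incoming arrows to Revenue: Revenue := max(Price, Cost) - 2 no longer applies, and Revenue = 10.
Tax = -Price - 3·Revenue - 2  [with Price=-3, Revenue=10]  = -29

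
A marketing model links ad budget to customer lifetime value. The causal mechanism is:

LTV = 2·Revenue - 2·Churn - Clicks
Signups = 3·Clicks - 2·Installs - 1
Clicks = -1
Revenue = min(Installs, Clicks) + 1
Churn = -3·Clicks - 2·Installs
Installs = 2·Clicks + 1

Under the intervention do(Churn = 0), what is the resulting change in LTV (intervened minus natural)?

10

Under do(Churn=0), the mechanism Churn = -3·Clicks - 2·Installs is discarded; Churn is fixed at 0.
Installs = 2·Clicks + 1  [with Clicks=-1]  = -1
Revenue = min(Installs, Clicks) + 1  [with Installs=-1, Clicks=-1]  = 0
LTV = 2·Revenue - 2·Churn - Clicks  [with Revenue=0, Churn=0, Clicks=-1]  = 1
Without intervention: Installs = 2·Clicks + 1  [with Clicks=-1]  = -1; Churn = -3·Clicks - 2·Installs  [with Clicks=-1, Installs=-1]  = 5; Revenue = min(Installs, Clicks) + 1  [with Installs=-1, Clicks=-1]  = 0; LTV = 2·Revenue - 2·Churn - Clicks  [with Revenue=0, Churn=5, Clicks=-1]  = -9.
Change = 1 − (-9) = 10.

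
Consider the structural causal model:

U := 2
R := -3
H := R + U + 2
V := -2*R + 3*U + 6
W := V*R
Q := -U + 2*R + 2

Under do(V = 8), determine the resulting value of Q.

-6

Under do(V=8), the mechanism V := -2*R + 3*U + 6 is discarded; V is fixed at 8.
Since Q is not a descendant of the intervened variable, it is unaffected.
Q = -U + 2*R + 2  [with U=2, R=-3]  = -6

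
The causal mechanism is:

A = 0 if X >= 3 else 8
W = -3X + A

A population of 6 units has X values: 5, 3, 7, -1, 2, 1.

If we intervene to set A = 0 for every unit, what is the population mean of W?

do(A=0) breaks A's dependence on X. With A=0 fixed, W across the units is -15, -9, -21, 3, -6, -3, mean -8.5.

-8.5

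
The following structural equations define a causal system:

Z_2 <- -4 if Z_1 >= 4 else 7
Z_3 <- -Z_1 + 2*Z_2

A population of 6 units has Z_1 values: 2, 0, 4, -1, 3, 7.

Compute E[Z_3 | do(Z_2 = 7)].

Under do(Z_2=7), Z_2's equation is replaced by Z_2=7 for every unit. Per-unit Z_3: 12, 14, 10, 15, 11, 7. Mean = 11.5.

11.5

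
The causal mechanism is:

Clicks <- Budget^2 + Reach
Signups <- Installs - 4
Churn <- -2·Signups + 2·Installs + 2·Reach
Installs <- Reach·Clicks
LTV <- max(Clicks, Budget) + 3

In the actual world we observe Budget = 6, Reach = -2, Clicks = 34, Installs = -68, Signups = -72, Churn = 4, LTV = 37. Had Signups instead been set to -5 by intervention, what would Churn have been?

-130

The intervention breaks the incoming arrows to Signups: Signups <- Installs - 4 no longer applies, and Signups = -5.
Clicks = Budget^2 + Reach  [with Budget=6, Reach=-2]  = 34
Installs = Reach·Clicks  [with Reach=-2, Clicks=34]  = -68
Churn = -2·Signups + 2·Installs + 2·Reach  [with Signups=-5, Installs=-68, Reach=-2]  = -130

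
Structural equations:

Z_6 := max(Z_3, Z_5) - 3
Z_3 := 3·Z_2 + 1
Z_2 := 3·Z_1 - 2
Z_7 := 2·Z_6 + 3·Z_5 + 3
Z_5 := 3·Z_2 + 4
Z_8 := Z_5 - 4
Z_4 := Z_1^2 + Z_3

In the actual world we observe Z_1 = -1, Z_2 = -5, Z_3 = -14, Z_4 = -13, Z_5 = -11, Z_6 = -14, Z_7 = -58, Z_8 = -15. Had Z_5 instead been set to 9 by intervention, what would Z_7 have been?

42

Under do(Z_5=9), the mechanism Z_5 := 3·Z_2 + 4 is discarded; Z_5 is fixed at 9.
Z_2 = 3·Z_1 - 2  [with Z_1=-1]  = -5
Z_3 = 3·Z_2 + 1  [with Z_2=-5]  = -14
Z_6 = max(Z_3, Z_5) - 3  [with Z_3=-14, Z_5=9]  = 6
Z_7 = 2·Z_6 + 3·Z_5 + 3  [with Z_6=6, Z_5=9]  = 42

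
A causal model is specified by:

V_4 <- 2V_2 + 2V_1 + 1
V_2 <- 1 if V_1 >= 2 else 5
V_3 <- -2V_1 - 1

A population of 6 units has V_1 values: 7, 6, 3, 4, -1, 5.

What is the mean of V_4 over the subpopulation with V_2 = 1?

13

Observing V_2=1 restricts to units where V_2's equation naturally yields 1: V_1 ∈ {7, 6, 3, 4, 5}. In that subpopulation V_4 = 17, 15, 9, 11, 13, mean 13.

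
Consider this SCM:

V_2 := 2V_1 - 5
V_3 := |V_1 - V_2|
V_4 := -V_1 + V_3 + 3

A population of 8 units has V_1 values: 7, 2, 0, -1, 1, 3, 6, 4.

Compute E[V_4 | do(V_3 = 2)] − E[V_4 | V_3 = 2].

2.25

do(V_3=2) breaks V_3's dependence on V_1. With V_3=2 fixed, V_4 across the units is -2, 3, 5, 6, 4, 2, -1, 1, mean 2.25.
Observing V_3=2 restricts to units where V_3's equation naturally yields 2: V_1 ∈ {7, 3}. In that subpopulation V_4 = -2, 2, mean 0.
Difference = 2.25 − 0 = 2.25.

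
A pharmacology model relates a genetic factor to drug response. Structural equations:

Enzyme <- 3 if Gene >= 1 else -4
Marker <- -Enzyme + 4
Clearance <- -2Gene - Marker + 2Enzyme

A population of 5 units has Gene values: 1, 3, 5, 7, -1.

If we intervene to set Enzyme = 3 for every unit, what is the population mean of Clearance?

The intervention sets Enzyme=3 in all 5 units regardless of Gene. Recomputing Clearance per unit gives 3, -1, -5, -9, 7; average -1.

-1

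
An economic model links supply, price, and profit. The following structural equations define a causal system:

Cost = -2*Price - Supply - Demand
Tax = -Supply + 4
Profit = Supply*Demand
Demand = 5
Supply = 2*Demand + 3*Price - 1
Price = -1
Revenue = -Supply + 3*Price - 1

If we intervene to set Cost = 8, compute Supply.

Under do(Cost=8), the mechanism Cost = -2*Price - Supply - Demand is discarded; Cost is fixed at 8.
Since Supply is not a descendant of the intervened variable, it is unaffected.
Supply = 2*Demand + 3*Price - 1  [with Demand=5, Price=-1]  = 6

6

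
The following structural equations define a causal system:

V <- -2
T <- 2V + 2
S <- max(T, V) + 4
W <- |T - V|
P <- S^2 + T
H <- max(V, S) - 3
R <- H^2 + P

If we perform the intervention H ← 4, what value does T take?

-2

do(H=4) replaces the equation H <- max(V, S) - 3 with the constant H = 4.
T is not downstream of the intervention, so its value is determined by the original equations.
T = 2V + 2  [with V=-2]  = -2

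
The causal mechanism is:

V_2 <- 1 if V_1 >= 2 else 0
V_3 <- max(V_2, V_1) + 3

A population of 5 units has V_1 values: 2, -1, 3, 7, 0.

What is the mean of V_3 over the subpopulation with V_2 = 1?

Observing V_2=1 restricts to units where V_2's equation naturally yields 1: V_1 ∈ {2, 3, 7}. In that subpopulation V_3 = 5, 6, 10, mean 7.

7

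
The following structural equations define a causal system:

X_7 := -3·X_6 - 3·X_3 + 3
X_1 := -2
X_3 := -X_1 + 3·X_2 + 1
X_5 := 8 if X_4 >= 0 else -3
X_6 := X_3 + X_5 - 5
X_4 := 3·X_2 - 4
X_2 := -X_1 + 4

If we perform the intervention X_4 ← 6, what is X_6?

Under do(X_4=6), the mechanism X_4 := 3·X_2 - 4 is discarded; X_4 is fixed at 6.
X_2 = -X_1 + 4  [with X_1=-2]  = 6
X_3 = -X_1 + 3·X_2 + 1  [with X_1=-2, X_2=6]  = 21
X_5 = 8 if X_4 >= 0 else -3  [with X_4=6]  = 8
X_6 = X_3 + X_5 - 5  [with X_3=21, X_5=8]  = 24

24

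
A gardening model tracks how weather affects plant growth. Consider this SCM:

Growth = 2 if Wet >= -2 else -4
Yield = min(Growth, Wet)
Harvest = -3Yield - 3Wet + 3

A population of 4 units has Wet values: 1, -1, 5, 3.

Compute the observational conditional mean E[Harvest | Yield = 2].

Conditioning on Yield=2 selects the 2 unit(s) with Wet ∈ {5, 3}. Their Harvest values: -18, -12. Mean = -15.

-15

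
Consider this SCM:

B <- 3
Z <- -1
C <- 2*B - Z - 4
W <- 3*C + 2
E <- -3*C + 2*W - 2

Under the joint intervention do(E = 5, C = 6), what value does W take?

Under do(E = 5, C = 6), each intervened variable's structural equation is replaced by its fixed value.
W = 3*C + 2  [with C=6]  = 20

20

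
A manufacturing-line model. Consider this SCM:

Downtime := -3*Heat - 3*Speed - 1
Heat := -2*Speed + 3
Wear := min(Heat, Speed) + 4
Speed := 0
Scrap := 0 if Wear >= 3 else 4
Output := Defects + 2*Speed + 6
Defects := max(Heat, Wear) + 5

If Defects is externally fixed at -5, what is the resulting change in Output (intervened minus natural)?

-14

Under do(Defects=-5), the mechanism Defects := max(Heat, Wear) + 5 is discarded; Defects is fixed at -5.
Output = Defects + 2*Speed + 6  [with Defects=-5, Speed=0]  = 1
Without intervention: Heat = -2*Speed + 3  [with Speed=0]  = 3; Wear = min(Heat, Speed) + 4  [with Heat=3, Speed=0]  = 4; Defects = max(Heat, Wear) + 5  [with Heat=3, Wear=4]  = 9; Output = Defects + 2*Speed + 6  [with Defects=9, Speed=0]  = 15.
Change = 1 − 15 = -14.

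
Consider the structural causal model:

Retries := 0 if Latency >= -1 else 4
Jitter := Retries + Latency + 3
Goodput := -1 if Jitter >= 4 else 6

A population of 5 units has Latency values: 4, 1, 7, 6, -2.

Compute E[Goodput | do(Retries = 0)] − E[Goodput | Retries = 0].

The intervention sets Retries=0 in all 5 units regardless of Latency. Recomputing Goodput per unit gives -1, -1, -1, -1, 6; average 0.4.
E[Goodput|Retries=0] averages over only the 4 units with Retries=0 (Latency = 4, 1, 7, 6): Goodput = -1, -1, -1, -1, mean -1.
Difference = 0.4 − (-1) = 1.4.

1.4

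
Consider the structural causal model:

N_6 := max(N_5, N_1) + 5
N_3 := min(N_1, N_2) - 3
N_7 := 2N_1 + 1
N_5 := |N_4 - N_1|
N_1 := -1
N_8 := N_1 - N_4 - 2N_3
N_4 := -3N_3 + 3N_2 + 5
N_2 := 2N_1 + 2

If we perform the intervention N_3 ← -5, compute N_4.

20

The intervention breaks the incoming arrows to N_3: N_3 := min(N_1, N_2) - 3 no longer applies, and N_3 = -5.
N_2 = 2N_1 + 2  [with N_1=-1]  = 0
N_4 = -3N_3 + 3N_2 + 5  [with N_3=-5, N_2=0]  = 20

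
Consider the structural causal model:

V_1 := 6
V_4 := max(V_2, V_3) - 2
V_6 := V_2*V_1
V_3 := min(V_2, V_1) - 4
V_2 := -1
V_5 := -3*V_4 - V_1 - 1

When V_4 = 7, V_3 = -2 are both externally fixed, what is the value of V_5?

The joint intervention fixes V_4 = 7, V_3 = -2, removing each variable's own equation.
V_5 = -3*V_4 - V_1 - 1  [with V_4=7, V_1=6]  = -28

-28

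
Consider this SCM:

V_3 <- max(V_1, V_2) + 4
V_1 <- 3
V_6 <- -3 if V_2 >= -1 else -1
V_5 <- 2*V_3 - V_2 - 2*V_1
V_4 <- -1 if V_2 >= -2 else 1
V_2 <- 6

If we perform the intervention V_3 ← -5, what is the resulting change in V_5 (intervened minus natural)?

do(V_3=-5) replaces the equation V_3 <- max(V_1, V_2) + 4 with the constant V_3 = -5.
V_5 = 2*V_3 - V_2 - 2*V_1  [with V_3=-5, V_2=6, V_1=3]  = -22
Without intervention: V_3 = max(V_1, V_2) + 4  [with V_1=3, V_2=6]  = 10; V_5 = 2*V_3 - V_2 - 2*V_1  [with V_3=10, V_2=6, V_1=3]  = 8.
Change = -22 − 8 = -30.

-30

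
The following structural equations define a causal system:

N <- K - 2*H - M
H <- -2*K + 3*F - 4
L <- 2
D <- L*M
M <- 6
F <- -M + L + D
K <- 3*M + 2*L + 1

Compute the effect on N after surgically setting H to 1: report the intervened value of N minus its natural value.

Intervening sets H = 1 and removes its equation (H <- -2*K + 3*F - 4).
K = 3*M + 2*L + 1  [with M=6, L=2]  = 23
N = K - 2*H - M  [with K=23, H=1, M=6]  = 15
Without intervention: K = 3*M + 2*L + 1  [with M=6, L=2]  = 23; D = L*M  [with L=2, M=6]  = 12; F = -M + L + D  [with M=6, L=2, D=12]  = 8; H = -2*K + 3*F - 4  [with K=23, F=8]  = -26; N = K - 2*H - M  [with K=23, H=-26, M=6]  = 69.
Change = 15 − 69 = -54.

-54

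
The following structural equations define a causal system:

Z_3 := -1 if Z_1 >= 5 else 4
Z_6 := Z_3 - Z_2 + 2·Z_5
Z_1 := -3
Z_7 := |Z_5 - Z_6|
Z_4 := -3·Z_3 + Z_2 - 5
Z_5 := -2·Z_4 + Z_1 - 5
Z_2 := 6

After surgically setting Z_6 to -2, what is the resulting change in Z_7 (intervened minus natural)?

4

Intervening sets Z_6 = -2 and removes its equation (Z_6 := Z_3 - Z_2 + 2·Z_5).
Z_3 = -1 if Z_1 >= 5 else 4  [with Z_1=-3]  = 4
Z_4 = -3·Z_3 + Z_2 - 5  [with Z_3=4, Z_2=6]  = -11
Z_5 = -2·Z_4 + Z_1 - 5  [with Z_4=-11, Z_1=-3]  = 14
Z_7 = |Z_5 - Z_6|  [with Z_5=14, Z_6=-2]  = 16
Without intervention: Z_3 = -1 if Z_1 >= 5 else 4  [with Z_1=-3]  = 4; Z_4 = -3·Z_3 + Z_2 - 5  [with Z_3=4, Z_2=6]  = -11; Z_5 = -2·Z_4 + Z_1 - 5  [with Z_4=-11, Z_1=-3]  = 14; Z_6 = Z_3 - Z_2 + 2·Z_5  [with Z_3=4, Z_2=6, Z_5=14]  = 26; Z_7 = |Z_5 - Z_6|  [with Z_5=14, Z_6=26]  = 12.
Change = 16 − 12 = 4.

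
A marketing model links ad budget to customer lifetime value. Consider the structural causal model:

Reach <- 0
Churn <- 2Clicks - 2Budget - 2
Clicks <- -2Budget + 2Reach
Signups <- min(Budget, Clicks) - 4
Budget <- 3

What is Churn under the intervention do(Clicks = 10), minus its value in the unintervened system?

do(Clicks=10) replaces the equation Clicks <- -2Budget + 2Reach with the constant Clicks = 10.
Churn = 2Clicks - 2Budget - 2  [with Clicks=10, Budget=3]  = 12
Without intervention: Clicks = -2Budget + 2Reach  [with Budget=3, Reach=0]  = -6; Churn = 2Clicks - 2Budget - 2  [with Clicks=-6, Budget=3]  = -20.
Change = 12 − (-20) = 32.

32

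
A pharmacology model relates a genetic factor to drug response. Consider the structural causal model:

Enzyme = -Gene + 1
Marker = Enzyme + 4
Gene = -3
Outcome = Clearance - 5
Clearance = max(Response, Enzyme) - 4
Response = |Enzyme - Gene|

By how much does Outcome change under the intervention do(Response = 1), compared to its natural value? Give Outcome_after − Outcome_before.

Under do(Response=1), the mechanism Response = |Enzyme - Gene| is discarded; Response is fixed at 1.
Enzyme = -Gene + 1  [with Gene=-3]  = 4
Clearance = max(Response, Enzyme) - 4  [with Response=1, Enzyme=4]  = 0
Outcome = Clearance - 5  [with Clearance=0]  = -5
Without intervention: Enzyme = -Gene + 1  [with Gene=-3]  = 4; Response = |Enzyme - Gene|  [with Enzyme=4, Gene=-3]  = 7; Clearance = max(Response, Enzyme) - 4  [with Response=7, Enzyme=4]  = 3; Outcome = Clearance - 5  [with Clearance=3]  = -2.
Change = -5 − (-2) = -3.

-3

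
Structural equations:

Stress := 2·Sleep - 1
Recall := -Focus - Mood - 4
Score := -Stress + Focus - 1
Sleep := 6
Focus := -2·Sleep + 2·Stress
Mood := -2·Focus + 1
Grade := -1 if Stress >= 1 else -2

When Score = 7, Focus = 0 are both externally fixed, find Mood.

The joint intervention fixes Score = 7, Focus = 0, removing each variable's own equation.
Mood = -2·Focus + 1  [with Focus=0]  = 1

1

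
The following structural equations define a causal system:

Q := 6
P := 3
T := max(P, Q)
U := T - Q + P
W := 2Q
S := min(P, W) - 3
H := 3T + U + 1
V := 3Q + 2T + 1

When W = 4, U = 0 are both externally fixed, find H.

19

Setting W = 4, U = 0 by intervention discards those variables' equations.
T = max(P, Q)  [with P=3, Q=6]  = 6
H = 3T + U + 1  [with T=6, U=0]  = 19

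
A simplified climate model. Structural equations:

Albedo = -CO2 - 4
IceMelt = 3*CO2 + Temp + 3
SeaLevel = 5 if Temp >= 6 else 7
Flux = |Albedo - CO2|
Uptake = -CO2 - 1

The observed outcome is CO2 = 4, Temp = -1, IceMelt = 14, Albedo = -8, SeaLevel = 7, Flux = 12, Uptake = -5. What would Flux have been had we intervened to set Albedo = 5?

Under do(Albedo=5), the mechanism Albedo = -CO2 - 4 is discarded; Albedo is fixed at 5.
Flux = |Albedo - CO2|  [with Albedo=5, CO2=4]  = 1

1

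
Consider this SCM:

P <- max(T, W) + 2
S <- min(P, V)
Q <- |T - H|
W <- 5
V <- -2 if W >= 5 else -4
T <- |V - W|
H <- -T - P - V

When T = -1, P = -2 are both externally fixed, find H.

Setting T = -1, P = -2 by intervention discards those variables' equations.
V = -2 if W >= 5 else -4  [with W=5]  = -2
H = -T - P - V  [with T=-1, P=-2, V=-2]  = 5

5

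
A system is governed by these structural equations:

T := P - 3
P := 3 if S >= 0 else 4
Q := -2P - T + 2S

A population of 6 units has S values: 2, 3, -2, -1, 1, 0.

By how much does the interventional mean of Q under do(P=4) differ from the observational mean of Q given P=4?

4

The intervention sets P=4 in all 6 units regardless of S. Recomputing Q per unit gives -5, -3, -13, -11, -7, -9; average -8.
Conditioning on P=4 selects the 2 unit(s) with S ∈ {-2, -1}. Their Q values: -13, -11. Mean = -12.
Difference = -8 − (-12) = 4.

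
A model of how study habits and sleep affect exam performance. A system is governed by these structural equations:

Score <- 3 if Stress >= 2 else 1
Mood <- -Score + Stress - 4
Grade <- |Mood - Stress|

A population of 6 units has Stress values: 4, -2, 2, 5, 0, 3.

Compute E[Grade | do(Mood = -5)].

7

do(Mood=-5) breaks Mood's dependence on Stress. With Mood=-5 fixed, Grade across the units is 9, 3, 7, 10, 5, 8, mean 7.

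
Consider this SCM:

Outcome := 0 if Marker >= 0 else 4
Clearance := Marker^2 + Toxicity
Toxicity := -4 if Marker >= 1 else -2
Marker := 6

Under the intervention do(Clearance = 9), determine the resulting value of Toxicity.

Under do(Clearance=9), the mechanism Clearance := Marker^2 + Toxicity is discarded; Clearance is fixed at 9.
Since Toxicity is not a descendant of the intervened variable, it is unaffected.
Toxicity = -4 if Marker >= 1 else -2  [with Marker=6]  = -4

-4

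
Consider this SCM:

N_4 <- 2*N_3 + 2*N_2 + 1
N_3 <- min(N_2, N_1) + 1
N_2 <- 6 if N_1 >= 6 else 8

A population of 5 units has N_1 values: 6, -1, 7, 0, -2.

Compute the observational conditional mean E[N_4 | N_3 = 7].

27

E[N_4|N_3=7] averages over only the 2 units with N_3=7 (N_1 = 6, 7): N_4 = 27, 27, mean 27.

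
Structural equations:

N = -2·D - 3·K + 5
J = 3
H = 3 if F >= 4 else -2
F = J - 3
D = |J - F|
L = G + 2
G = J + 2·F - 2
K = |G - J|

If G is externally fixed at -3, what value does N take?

-19

The intervention breaks the incoming arrows to G: G = J + 2·F - 2 no longer applies, and G = -3.
F = J - 3  [with J=3]  = 0
D = |J - F|  [with J=3, F=0]  = 3
K = |G - J|  [with G=-3, J=3]  = 6
N = -2·D - 3·K + 5  [with D=3, K=6]  = -19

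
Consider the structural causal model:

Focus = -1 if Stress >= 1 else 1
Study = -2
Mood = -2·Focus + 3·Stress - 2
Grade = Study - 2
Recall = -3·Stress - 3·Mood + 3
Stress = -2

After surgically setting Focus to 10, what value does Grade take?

-4

The intervention breaks the incoming arrows to Focus: Focus = -1 if Stress >= 1 else 1 no longer applies, and Focus = 10.
No directed path runs from Focus to Grade, so Grade keeps its natural value.
Grade = Study - 2  [with Study=-2]  = -4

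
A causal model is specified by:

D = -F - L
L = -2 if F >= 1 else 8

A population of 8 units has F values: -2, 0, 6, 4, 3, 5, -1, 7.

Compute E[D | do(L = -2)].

do(L=-2) breaks L's dependence on F. With L=-2 fixed, D across the units is 4, 2, -4, -2, -1, -3, 3, -5, mean -0.75.

-0.75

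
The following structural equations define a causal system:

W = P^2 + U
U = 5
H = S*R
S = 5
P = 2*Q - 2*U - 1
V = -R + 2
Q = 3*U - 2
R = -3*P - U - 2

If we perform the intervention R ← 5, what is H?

25

Under do(R=5), the mechanism R = -3*P - U - 2 is discarded; R is fixed at 5.
H = S*R  [with S=5, R=5]  = 25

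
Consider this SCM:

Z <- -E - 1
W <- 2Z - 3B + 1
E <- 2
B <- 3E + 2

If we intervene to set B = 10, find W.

Under do(B=10), the mechanism B <- 3E + 2 is discarded; B is fixed at 10.
Z = -E - 1  [with E=2]  = -3
W = 2Z - 3B + 1  [with Z=-3, B=10]  = -35

-35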